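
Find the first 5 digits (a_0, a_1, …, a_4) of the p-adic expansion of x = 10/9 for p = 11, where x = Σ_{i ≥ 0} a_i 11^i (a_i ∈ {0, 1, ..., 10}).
(a_0, …, a_4) = (6, 2, 1, 6, 8)

v_11(10/9) = 0 (numerator and denominator both coprime to 11), so x ∈ ℤ_11^×. Compute digits iteratively via a_i = x_i mod 11, x_{i+1} = (x_i − a_i)/11, with x_0 = x:
  x_0 = 10/9;  a_0 = 6;  x_1 = (x_0 − 6)/11 = -4/9
  x_1 = -4/9;  a_1 = 2;  x_2 = (x_1 − 2)/11 = -2/9
  x_2 = -2/9;  a_2 = 1;  x_3 = (x_2 − 1)/11 = -1/9
  x_3 = -1/9;  a_3 = 6;  x_4 = (x_3 − 6)/11 = -5/9
  x_4 = -5/9;  a_4 = 8;  x_5 = (x_4 − 8)/11 = -7/9
Digits: (6, 2, 1, 6, 8).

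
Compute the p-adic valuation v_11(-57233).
v_11(-57233) = 3

v_11(n) is the largest exponent k such that 11^k divides n. Factor out: -57233 = -11^3 · 43. (Sign doesn't affect v_p.) So v_11(-57233) = 3.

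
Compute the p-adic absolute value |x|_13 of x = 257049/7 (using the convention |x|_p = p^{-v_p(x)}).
|257049/7|_13 = 1/28561

Step 1 — compute v_13(x) by factoring powers of 13 out of the numerator and denominator: v_13(257049/7) = 4. Step 2 — apply |x|_p = p^{-v_p(x)} = 13^{-4} = 1/28561.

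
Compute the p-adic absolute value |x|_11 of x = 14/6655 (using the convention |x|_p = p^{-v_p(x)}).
|14/6655|_11 = 1331

Step 1 — compute v_11(x) by factoring powers of 11 out of the numerator and denominator: v_11(14/6655) = -3. Step 2 — apply |x|_p = p^{-v_p(x)} = 11^{3} = 1331.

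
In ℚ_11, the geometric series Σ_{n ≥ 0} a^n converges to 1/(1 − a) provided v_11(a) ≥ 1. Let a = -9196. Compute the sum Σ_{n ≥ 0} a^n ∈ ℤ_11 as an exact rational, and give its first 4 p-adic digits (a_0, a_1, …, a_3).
Σ a^n = 1/(1 − a) = 1/9197;  first 4 digits = (1, 0, 1, 4)

v_11(a) = 2 ≥ 1, so the series converges in ℤ_11 to 1/(1 − a) = 1/(1 − (-9196)) = 1/9197. Expand this rational in ℤ_11: compute digits iteratively via d_i = x_i mod 11, x_{i+1} = (x_i − d_i)/11. The first 4 digits are (1, 0, 1, 4).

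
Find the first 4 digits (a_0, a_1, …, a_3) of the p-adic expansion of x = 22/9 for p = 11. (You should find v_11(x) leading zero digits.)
(a_0, …, a_3) = (0, 10, 4, 2)

v_11(22/9) = 1, so a_0 = ... = a_0 = 0. Factor out: x = 11^1 · u with u = 2/9 a unit in ℤ_11. Expand u iteratively via a_{v+i} = u_i mod 11, u_{i+1} = (u_i − a_{v+i})/11:
  u_0 = 2/9;  a_1 = 10;  u_1 = (u_0 − 10)/11 = -8/9
  u_1 = -8/9;  a_2 = 4;  u_2 = (u_1 − 4)/11 = -4/9
  u_2 = -4/9;  a_3 = 2;  u_3 = (u_2 − 2)/11 = -2/9
Digits: (0, 10, 4, 2).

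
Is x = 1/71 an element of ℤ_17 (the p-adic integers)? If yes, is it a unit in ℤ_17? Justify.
x ∈ ℤ_17^× (unit); v_17(x) = 0

ℤ_17 = {x ∈ ℚ_17 : v_17(x) ≥ 0} and ℤ_17^× = {x ∈ ℤ_17 : v_17(x) = 0}. Here v_17(1/71) = v_17(num) − v_17(den) = 0; compare against these criteria.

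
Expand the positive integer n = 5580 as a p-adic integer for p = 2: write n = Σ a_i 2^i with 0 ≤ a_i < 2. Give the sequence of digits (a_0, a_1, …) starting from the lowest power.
(a_0, a_1, …) = (0, 0, 1, 1, 0, 0, 1, 1, 1, 0, 1, 0, 1)

Repeated division by 2 gives the digits low-to-high: 5580 = 1·2^2 + 1·2^3 + 1·2^6 + 1·2^7 + 1·2^8 + 1·2^10 + 1·2^12. Digit sequence: (0, 0, 1, 1, 0, 0, 1, 1, 1, 0, 1, 0, 1).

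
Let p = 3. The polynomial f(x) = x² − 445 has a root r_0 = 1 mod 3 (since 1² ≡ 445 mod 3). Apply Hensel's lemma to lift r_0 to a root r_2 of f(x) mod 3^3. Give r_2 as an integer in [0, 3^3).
r_2 = 16 (mod 27)

Hensel's recurrence: r_{i+1} = r_i − f(r_i)·(f′(r_i))^{-1} mod 3^{i+2}, with f′(x) = 2x. Iterate:
  r_0 = 1 (mod 3)
  r_1 = 7 (mod 9)
  r_2 = 16 (mod 27)
Final: r_2 = 16, and one checks f(r_2) ≡ 0 mod 3^3.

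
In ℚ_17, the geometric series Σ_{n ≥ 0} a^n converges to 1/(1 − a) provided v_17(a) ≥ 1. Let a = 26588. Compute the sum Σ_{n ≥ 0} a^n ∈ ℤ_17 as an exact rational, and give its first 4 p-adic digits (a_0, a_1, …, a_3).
Σ a^n = 1/(1 − a) = -1/26587;  first 4 digits = (1, 0, 7, 5)

v_17(a) = 2 ≥ 1, so the series converges in ℤ_17 to 1/(1 − a) = 1/(1 − 26588) = -1/26587. Expand this rational in ℤ_17: compute digits iteratively via d_i = x_i mod 17, x_{i+1} = (x_i − d_i)/17. The first 4 digits are (1, 0, 7, 5).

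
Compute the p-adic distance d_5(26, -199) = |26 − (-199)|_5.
d_5(26, -199) = 1/25

Step 1 — x − y = 26 − (-199) = 225. Step 2 — v_5(225) = 2 (factor: 225 = (5^2 · 9); the sign does not affect v_p). Step 3 — |x − y|_5 = 5^{-2} = 1/25.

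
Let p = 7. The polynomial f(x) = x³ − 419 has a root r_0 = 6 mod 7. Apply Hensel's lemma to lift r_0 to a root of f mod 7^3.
r_2 = 188 (mod 343)

Hensel: r_{i+1} = r_i − f(r_i)/f′(r_i) mod 7^{i+2}, where f′(x) = 3x². Iterate:
  r_0 = 6 (mod 7)
  r_1 = 41 (mod 49)
  r_2 = 188 (mod 343)
Final: r = 188 with f(r) ≡ 0 mod 7^3.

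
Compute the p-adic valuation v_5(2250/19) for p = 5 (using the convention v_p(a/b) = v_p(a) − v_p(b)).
v_5(2250/19) = 3

Factor powers of 5 from the numerator and denominator of the reduced fraction: 2250 = 5^3 · 18 and 19 = 5^0 · 19. Apply v_p(a/b) = v_p(a) − v_p(b): v_5(2250/19) = 3 − 0 = 3.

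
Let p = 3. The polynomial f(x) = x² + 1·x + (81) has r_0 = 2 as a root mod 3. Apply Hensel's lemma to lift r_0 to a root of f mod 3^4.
r_3 = 80 (mod 81)

Hensel: r_{i+1} = r_i − f(r_i)·(f′(r_i))^{-1} mod 3^{i+2}, f′(x) = 2x + 1. Iterate:
  r_0 = 2 (mod 3)
  r_1 = 8 (mod 9)
  r_2 = 26 (mod 27)
  r_3 = 80 (mod 81)
Final: r = 80 satisfies f(r) ≡ 0 mod 3^4.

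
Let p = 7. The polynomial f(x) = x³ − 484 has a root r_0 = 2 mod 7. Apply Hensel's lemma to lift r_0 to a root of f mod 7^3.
r_2 = 303 (mod 343)

Hensel: r_{i+1} = r_i − f(r_i)/f′(r_i) mod 7^{i+2}, where f′(x) = 3x². Iterate:
  r_0 = 2 (mod 7)
  r_1 = 9 (mod 49)
  r_2 = 303 (mod 343)
Final: r = 303 with f(r) ≡ 0 mod 7^3.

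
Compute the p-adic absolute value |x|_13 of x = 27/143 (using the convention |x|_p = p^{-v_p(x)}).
|27/143|_13 = 13

Step 1 — compute v_13(x) by factoring powers of 13 out of the numerator and denominator: v_13(27/143) = -1. Step 2 — apply |x|_p = p^{-v_p(x)} = 13^{1} = 13.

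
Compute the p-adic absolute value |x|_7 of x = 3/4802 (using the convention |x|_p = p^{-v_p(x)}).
|3/4802|_7 = 2401

Step 1 — compute v_7(x) by factoring powers of 7 out of the numerator and denominator: v_7(3/4802) = -4. Step 2 — apply |x|_p = p^{-v_p(x)} = 7^{4} = 2401.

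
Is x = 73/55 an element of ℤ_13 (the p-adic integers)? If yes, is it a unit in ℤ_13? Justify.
x ∈ ℤ_13^× (unit); v_13(x) = 0

ℤ_13 = {x ∈ ℚ_13 : v_13(x) ≥ 0} and ℤ_13^× = {x ∈ ℤ_13 : v_13(x) = 0}. Here v_13(73/55) = v_13(num) − v_13(den) = 0; compare against these criteria.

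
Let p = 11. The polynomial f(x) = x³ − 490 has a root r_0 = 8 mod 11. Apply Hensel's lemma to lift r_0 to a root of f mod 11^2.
r_1 = 52 (mod 121)

Hensel: r_{i+1} = r_i − f(r_i)/f′(r_i) mod 11^{i+2}, where f′(x) = 3x². Iterate:
  r_0 = 8 (mod 11)
  r_1 = 52 (mod 121)
Final: r = 52 with f(r) ≡ 0 mod 11^2.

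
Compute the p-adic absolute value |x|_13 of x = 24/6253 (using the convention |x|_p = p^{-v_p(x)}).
|24/6253|_13 = 169

Step 1 — compute v_13(x) by factoring powers of 13 out of the numerator and denominator: v_13(24/6253) = -2. Step 2 — apply |x|_p = p^{-v_p(x)} = 13^{2} = 169.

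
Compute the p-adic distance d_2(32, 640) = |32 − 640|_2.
d_2(32, 640) = 1/32

Step 1 — x − y = 32 − 640 = -608. Step 2 — v_2(-608) = 5 (factor: -608 = −(2^5 · 19); the sign does not affect v_p). Step 3 — |x − y|_2 = 2^{-5} = 1/32.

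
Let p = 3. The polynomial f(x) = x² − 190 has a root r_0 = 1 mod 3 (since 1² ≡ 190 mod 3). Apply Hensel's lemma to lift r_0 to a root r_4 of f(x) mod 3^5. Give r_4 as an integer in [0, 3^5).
r_4 = 217 (mod 243)

Hensel's recurrence: r_{i+1} = r_i − f(r_i)·(f′(r_i))^{-1} mod 3^{i+2}, with f′(x) = 2x. Iterate:
  r_0 = 1 (mod 3)
  r_1 = 1 (mod 9)
  r_2 = 1 (mod 27)
  r_3 = 55 (mod 81)
  r_4 = 217 (mod 243)
Final: r_4 = 217, and one checks f(r_4) ≡ 0 mod 3^5.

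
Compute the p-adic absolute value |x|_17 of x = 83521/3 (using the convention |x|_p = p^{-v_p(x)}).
|83521/3|_17 = 1/83521

Step 1 — compute v_17(x) by factoring powers of 17 out of the numerator and denominator: v_17(83521/3) = 4. Step 2 — apply |x|_p = p^{-v_p(x)} = 17^{-4} = 1/83521.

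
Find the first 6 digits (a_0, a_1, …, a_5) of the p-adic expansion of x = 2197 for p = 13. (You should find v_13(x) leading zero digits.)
(a_0, …, a_5) = (0, 0, 0, 1, 0, 0)

v_13(2197) = 3, so a_0 = ... = a_2 = 0. Factor out: x = 13^3 · u with u = 1 a unit in ℤ_13. Expand u iteratively via a_{v+i} = u_i mod 13, u_{i+1} = (u_i − a_{v+i})/13:
  u_0 = 1;  a_3 = 1;  u_1 = (u_0 − 1)/13 = 0
  u_1 = 0;  a_4 = 0;  u_2 = (u_1 − 0)/13 = 0
  u_2 = 0;  a_5 = 0;  u_3 = (u_2 − 0)/13 = 0
Digits: (0, 0, 0, 1, 0, 0).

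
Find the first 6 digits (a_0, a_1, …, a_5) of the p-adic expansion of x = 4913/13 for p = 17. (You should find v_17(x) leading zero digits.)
(a_0, …, a_5) = (0, 0, 0, 4, 5, 1)

v_17(4913/13) = 3, so a_0 = ... = a_2 = 0. Factor out: x = 17^3 · u with u = 1/13 a unit in ℤ_17. Expand u iteratively via a_{v+i} = u_i mod 17, u_{i+1} = (u_i − a_{v+i})/17:
  u_0 = 1/13;  a_3 = 4;  u_1 = (u_0 − 4)/17 = -3/13
  u_1 = -3/13;  a_4 = 5;  u_2 = (u_1 − 5)/17 = -4/13
  u_2 = -4/13;  a_5 = 1;  u_3 = (u_2 − 1)/17 = -1/13
Digits: (0, 0, 0, 4, 5, 1).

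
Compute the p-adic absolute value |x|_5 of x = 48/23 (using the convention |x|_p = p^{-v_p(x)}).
|48/23|_5 = 1

Step 1 — compute v_5(x) by factoring powers of 5 out of the numerator and denominator: v_5(48/23) = 0. Step 2 — apply |x|_p = p^{-v_p(x)} = 5^{0} = 1.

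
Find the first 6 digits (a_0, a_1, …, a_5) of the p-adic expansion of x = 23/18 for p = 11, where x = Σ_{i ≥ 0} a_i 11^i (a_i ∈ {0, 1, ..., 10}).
(a_0, …, a_5) = (8, 0, 3, 4, 10, 7)

v_11(23/18) = 0 (numerator and denominator both coprime to 11), so x ∈ ℤ_11^×. Compute digits iteratively via a_i = x_i mod 11, x_{i+1} = (x_i − a_i)/11, with x_0 = x:
  x_0 = 23/18;  a_0 = 8;  x_1 = (x_0 − 8)/11 = -11/18
  x_1 = -11/18;  a_1 = 0;  x_2 = (x_1 − 0)/11 = -1/18
  x_2 = -1/18;  a_2 = 3;  x_3 = (x_2 − 3)/11 = -5/18
  x_3 = -5/18;  a_3 = 4;  x_4 = (x_3 − 4)/11 = -7/18
  x_4 = -7/18;  a_4 = 10;  x_5 = (x_4 − 10)/11 = -17/18
  x_5 = -17/18;  a_5 = 7;  x_6 = (x_5 − 7)/11 = -13/18
Digits: (8, 0, 3, 4, 10, 7).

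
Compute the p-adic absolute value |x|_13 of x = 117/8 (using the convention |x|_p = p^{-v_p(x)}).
|117/8|_13 = 1/13

Step 1 — compute v_13(x) by factoring powers of 13 out of the numerator and denominator: v_13(117/8) = 1. Step 2 — apply |x|_p = p^{-v_p(x)} = 13^{-1} = 1/13.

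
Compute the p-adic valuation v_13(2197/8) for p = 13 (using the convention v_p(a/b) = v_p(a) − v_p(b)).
v_13(2197/8) = 3

Factor powers of 13 from the numerator and denominator of the reduced fraction: 2197 = 13^3 · 1 and 8 = 13^0 · 8. Apply v_p(a/b) = v_p(a) − v_p(b): v_13(2197/8) = 3 − 0 = 3.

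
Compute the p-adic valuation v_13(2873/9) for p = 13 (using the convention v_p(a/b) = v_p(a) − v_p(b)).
v_13(2873/9) = 2

Factor powers of 13 from the numerator and denominator of the reduced fraction: 2873 = 13^2 · 17 and 9 = 13^0 · 9. Apply v_p(a/b) = v_p(a) − v_p(b): v_13(2873/9) = 2 − 0 = 2.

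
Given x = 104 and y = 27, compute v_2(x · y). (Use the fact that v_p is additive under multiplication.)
v_2(2808) = 3

v_p(x) = 3 (factor: 104 = 2^3 · 13); v_p(y) = 0 (factor: 27 = 2^0 · 27). Additivity: v_p(xy) = v_p(x) + v_p(y) = 3 + 0 = 3. (Direct check: xy = 2808 = 2^3 · (351).)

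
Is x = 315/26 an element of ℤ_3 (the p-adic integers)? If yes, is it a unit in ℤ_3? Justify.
x ∈ ℤ_3 but not a unit; v_3(x) = 2 > 0

ℤ_3 = {x ∈ ℚ_3 : v_3(x) ≥ 0} and ℤ_3^× = {x ∈ ℤ_3 : v_3(x) = 0}. Here v_3(315/26) = v_3(num) − v_3(den) = 2; compare against these criteria.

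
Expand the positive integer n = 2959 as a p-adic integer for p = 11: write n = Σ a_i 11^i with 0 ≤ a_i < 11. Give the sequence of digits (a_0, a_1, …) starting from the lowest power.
(a_0, a_1, …) = (0, 5, 2, 2)

Repeated division by 11 gives the digits low-to-high: 2959 = 5·11^1 + 2·11^2 + 2·11^3. Digit sequence: (0, 5, 2, 2).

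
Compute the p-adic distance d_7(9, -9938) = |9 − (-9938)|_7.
d_7(9, -9938) = 1/343

Step 1 — x − y = 9 − (-9938) = 9947. Step 2 — v_7(9947) = 3 (factor: 9947 = (7^3 · 29); the sign does not affect v_p). Step 3 — |x − y|_7 = 7^{-3} = 1/343.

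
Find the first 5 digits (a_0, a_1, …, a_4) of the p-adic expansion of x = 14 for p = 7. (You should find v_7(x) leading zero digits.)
(a_0, …, a_4) = (0, 2, 0, 0, 0)

v_7(14) = 1, so a_0 = ... = a_0 = 0. Factor out: x = 7^1 · u with u = 2 a unit in ℤ_7. Expand u iteratively via a_{v+i} = u_i mod 7, u_{i+1} = (u_i − a_{v+i})/7:
  u_0 = 2;  a_1 = 2;  u_1 = (u_0 − 2)/7 = 0
  u_1 = 0;  a_2 = 0;  u_2 = (u_1 − 0)/7 = 0
  u_2 = 0;  a_3 = 0;  u_3 = (u_2 − 0)/7 = 0
  u_3 = 0;  a_4 = 0;  u_4 = (u_3 − 0)/7 = 0
Digits: (0, 2, 0, 0, 0).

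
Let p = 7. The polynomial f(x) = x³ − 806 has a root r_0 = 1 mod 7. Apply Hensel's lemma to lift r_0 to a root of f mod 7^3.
r_2 = 106 (mod 343)

Hensel: r_{i+1} = r_i − f(r_i)/f′(r_i) mod 7^{i+2}, where f′(x) = 3x². Iterate:
  r_0 = 1 (mod 7)
  r_1 = 8 (mod 49)
  r_2 = 106 (mod 343)
Final: r = 106 with f(r) ≡ 0 mod 7^3.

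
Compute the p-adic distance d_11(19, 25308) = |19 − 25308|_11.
d_11(19, 25308) = 1/1331

Step 1 — x − y = 19 − 25308 = -25289. Step 2 — v_11(-25289) = 3 (factor: -25289 = −(11^3 · 19); the sign does not affect v_p). Step 3 — |x − y|_11 = 11^{-3} = 1/1331.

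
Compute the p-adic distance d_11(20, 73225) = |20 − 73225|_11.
d_11(20, 73225) = 1/14641

Step 1 — x − y = 20 − 73225 = -73205. Step 2 — v_11(-73205) = 4 (factor: -73205 = −(11^4 · 5); the sign does not affect v_p). Step 3 — |x − y|_11 = 11^{-4} = 1/14641.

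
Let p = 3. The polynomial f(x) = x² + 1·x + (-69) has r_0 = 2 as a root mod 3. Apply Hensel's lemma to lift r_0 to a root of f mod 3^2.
r_1 = 2 (mod 9)

Hensel: r_{i+1} = r_i − f(r_i)·(f′(r_i))^{-1} mod 3^{i+2}, f′(x) = 2x + 1. Iterate:
  r_0 = 2 (mod 3)
  r_1 = 2 (mod 9)
Final: r = 2 satisfies f(r) ≡ 0 mod 3^2.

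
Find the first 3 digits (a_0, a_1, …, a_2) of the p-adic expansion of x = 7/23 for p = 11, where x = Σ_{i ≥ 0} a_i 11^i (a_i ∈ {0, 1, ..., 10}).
(a_0, …, a_2) = (7, 8, 4)

v_11(7/23) = 0 (numerator and denominator both coprime to 11), so x ∈ ℤ_11^×. Compute digits iteratively via a_i = x_i mod 11, x_{i+1} = (x_i − a_i)/11, with x_0 = x:
  x_0 = 7/23;  a_0 = 7;  x_1 = (x_0 − 7)/11 = -14/23
  x_1 = -14/23;  a_1 = 8;  x_2 = (x_1 − 8)/11 = -18/23
  x_2 = -18/23;  a_2 = 4;  x_3 = (x_2 − 4)/11 = -10/23
Digits: (7, 8, 4).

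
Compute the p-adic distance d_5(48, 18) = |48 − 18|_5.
d_5(48, 18) = 1/5

Step 1 — x − y = 48 − 18 = 30. Step 2 — v_5(30) = 1 (factor: 30 = (5^1 · 6); the sign does not affect v_p). Step 3 — |x − y|_5 = 5^{-1} = 1/5.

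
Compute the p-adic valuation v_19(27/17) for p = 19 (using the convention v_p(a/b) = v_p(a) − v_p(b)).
v_19(27/17) = 0

Factor powers of 19 from the numerator and denominator of the reduced fraction: 27 = 19^0 · 27 and 17 = 19^0 · 17. Apply v_p(a/b) = v_p(a) − v_p(b): v_19(27/17) = 0 − 0 = 0.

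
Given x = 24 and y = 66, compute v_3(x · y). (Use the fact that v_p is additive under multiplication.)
v_3(1584) = 2

v_p(x) = 1 (factor: 24 = 3^1 · 8); v_p(y) = 1 (factor: 66 = 3^1 · 22). Additivity: v_p(xy) = v_p(x) + v_p(y) = 1 + 1 = 2. (Direct check: xy = 1584 = 3^2 · (176).)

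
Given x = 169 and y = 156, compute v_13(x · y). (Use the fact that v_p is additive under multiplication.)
v_13(26364) = 3

v_p(x) = 2 (factor: 169 = 13^2 · 1); v_p(y) = 1 (factor: 156 = 13^1 · 12). Additivity: v_p(xy) = v_p(x) + v_p(y) = 2 + 1 = 3. (Direct check: xy = 26364 = 13^3 · (12).)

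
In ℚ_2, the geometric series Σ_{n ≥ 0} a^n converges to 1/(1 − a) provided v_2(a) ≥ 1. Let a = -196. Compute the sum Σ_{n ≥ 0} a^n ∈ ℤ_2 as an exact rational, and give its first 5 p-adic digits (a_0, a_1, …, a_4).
Σ a^n = 1/(1 − a) = 1/197;  first 5 digits = (1, 0, 1, 1, 0)

v_2(a) = 2 ≥ 1, so the series converges in ℤ_2 to 1/(1 − a) = 1/(1 − (-196)) = 1/197. Expand this rational in ℤ_2: compute digits iteratively via d_i = x_i mod 2, x_{i+1} = (x_i − d_i)/2. The first 5 digits are (1, 0, 1, 1, 0).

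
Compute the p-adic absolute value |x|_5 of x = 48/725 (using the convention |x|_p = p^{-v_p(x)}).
|48/725|_5 = 25

Step 1 — compute v_5(x) by factoring powers of 5 out of the numerator and denominator: v_5(48/725) = -2. Step 2 — apply |x|_p = p^{-v_p(x)} = 5^{2} = 25.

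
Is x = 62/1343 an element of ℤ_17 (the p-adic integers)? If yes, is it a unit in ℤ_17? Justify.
x ∉ ℤ_17 (v_17(x) = -1 < 0)

ℤ_17 = {x ∈ ℚ_17 : v_17(x) ≥ 0} and ℤ_17^× = {x ∈ ℤ_17 : v_17(x) = 0}. Here v_17(62/1343) = v_17(num) − v_17(den) = -1; compare against these criteria.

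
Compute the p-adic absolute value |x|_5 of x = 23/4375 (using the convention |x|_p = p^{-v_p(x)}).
|23/4375|_5 = 625

Step 1 — compute v_5(x) by factoring powers of 5 out of the numerator and denominator: v_5(23/4375) = -4. Step 2 — apply |x|_p = p^{-v_p(x)} = 5^{4} = 625.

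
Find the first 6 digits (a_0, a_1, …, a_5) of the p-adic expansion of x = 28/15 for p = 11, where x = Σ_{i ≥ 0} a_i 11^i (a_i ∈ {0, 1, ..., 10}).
(a_0, …, a_5) = (7, 1, 5, 1, 5, 1)

v_11(28/15) = 0 (numerator and denominator both coprime to 11), so x ∈ ℤ_11^×. Compute digits iteratively via a_i = x_i mod 11, x_{i+1} = (x_i − a_i)/11, with x_0 = x:
  x_0 = 28/15;  a_0 = 7;  x_1 = (x_0 − 7)/11 = -7/15
  x_1 = -7/15;  a_1 = 1;  x_2 = (x_1 − 1)/11 = -2/15
  x_2 = -2/15;  a_2 = 5;  x_3 = (x_2 − 5)/11 = -7/15
  x_3 = -7/15;  a_3 = 1;  x_4 = (x_3 − 1)/11 = -2/15
  x_4 = -2/15;  a_4 = 5;  x_5 = (x_4 − 5)/11 = -7/15
  x_5 = -7/15;  a_5 = 1;  x_6 = (x_5 − 1)/11 = -2/15
Digits: (7, 1, 5, 1, 5, 1).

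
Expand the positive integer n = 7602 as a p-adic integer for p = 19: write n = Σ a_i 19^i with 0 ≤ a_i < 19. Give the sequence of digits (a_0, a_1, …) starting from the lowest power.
(a_0, a_1, …) = (2, 1, 2, 1)

Repeated division by 19 gives the digits low-to-high: 7602 = 2 + 1·19^1 + 2·19^2 + 1·19^3. Digit sequence: (2, 1, 2, 1).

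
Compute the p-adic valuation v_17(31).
v_17(31) = 0

v_17(n) is the largest exponent k such that 17^k divides n. Factor out: 31 = 17^0 · 31. (Sign doesn't affect v_p.) So v_17(31) = 0.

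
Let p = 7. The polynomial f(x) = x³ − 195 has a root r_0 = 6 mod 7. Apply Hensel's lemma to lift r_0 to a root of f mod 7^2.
r_1 = 48 (mod 49)

Hensel: r_{i+1} = r_i − f(r_i)/f′(r_i) mod 7^{i+2}, where f′(x) = 3x². Iterate:
  r_0 = 6 (mod 7)
  r_1 = 48 (mod 49)
Final: r = 48 with f(r) ≡ 0 mod 7^2.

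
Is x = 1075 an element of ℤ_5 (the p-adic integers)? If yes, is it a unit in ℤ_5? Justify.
x ∈ ℤ_5 but not a unit; v_5(x) = 2 > 0

ℤ_5 = {x ∈ ℚ_5 : v_5(x) ≥ 0} and ℤ_5^× = {x ∈ ℤ_5 : v_5(x) = 0}. Here v_5(1075) = v_5(num) − v_5(den) = 2; compare against these criteria.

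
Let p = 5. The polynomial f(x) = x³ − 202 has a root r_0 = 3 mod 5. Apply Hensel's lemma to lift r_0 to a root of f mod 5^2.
r_1 = 3 (mod 25)

Hensel: r_{i+1} = r_i − f(r_i)/f′(r_i) mod 5^{i+2}, where f′(x) = 3x². Iterate:
  r_0 = 3 (mod 5)
  r_1 = 3 (mod 25)
Final: r = 3 with f(r) ≡ 0 mod 5^2.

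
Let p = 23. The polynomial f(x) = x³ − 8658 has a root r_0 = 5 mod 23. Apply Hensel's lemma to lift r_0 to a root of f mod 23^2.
r_1 = 281 (mod 529)

Hensel: r_{i+1} = r_i − f(r_i)/f′(r_i) mod 23^{i+2}, where f′(x) = 3x². Iterate:
  r_0 = 5 (mod 23)
  r_1 = 281 (mod 529)
Final: r = 281 with f(r) ≡ 0 mod 23^2.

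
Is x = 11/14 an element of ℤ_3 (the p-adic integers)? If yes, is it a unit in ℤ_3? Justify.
x ∈ ℤ_3^× (unit); v_3(x) = 0

ℤ_3 = {x ∈ ℚ_3 : v_3(x) ≥ 0} and ℤ_3^× = {x ∈ ℤ_3 : v_3(x) = 0}. Here v_3(11/14) = v_3(num) − v_3(den) = 0; compare against these criteria.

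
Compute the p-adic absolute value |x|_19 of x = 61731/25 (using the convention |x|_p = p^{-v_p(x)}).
|61731/25|_19 = 1/6859

Step 1 — compute v_19(x) by factoring powers of 19 out of the numerator and denominator: v_19(61731/25) = 3. Step 2 — apply |x|_p = p^{-v_p(x)} = 19^{-3} = 1/6859.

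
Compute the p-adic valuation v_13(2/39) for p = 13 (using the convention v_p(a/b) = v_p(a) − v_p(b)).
v_13(2/39) = -1

Factor powers of 13 from the numerator and denominator of the reduced fraction: 2 = 13^0 · 2 and 39 = 13^1 · 3. Apply v_p(a/b) = v_p(a) − v_p(b): v_13(2/39) = 0 − 1 = -1.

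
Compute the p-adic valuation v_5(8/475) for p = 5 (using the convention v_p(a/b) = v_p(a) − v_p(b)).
v_5(8/475) = -2

Factor powers of 5 from the numerator and denominator of the reduced fraction: 8 = 5^0 · 8 and 475 = 5^2 · 19. Apply v_p(a/b) = v_p(a) − v_p(b): v_5(8/475) = 0 − 2 = -2.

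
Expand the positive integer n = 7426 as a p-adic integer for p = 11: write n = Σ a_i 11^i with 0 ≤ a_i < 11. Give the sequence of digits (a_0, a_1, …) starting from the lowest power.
(a_0, a_1, …) = (1, 4, 6, 5)

Repeated division by 11 gives the digits low-to-high: 7426 = 1 + 4·11^1 + 6·11^2 + 5·11^3. Digit sequence: (1, 4, 6, 5).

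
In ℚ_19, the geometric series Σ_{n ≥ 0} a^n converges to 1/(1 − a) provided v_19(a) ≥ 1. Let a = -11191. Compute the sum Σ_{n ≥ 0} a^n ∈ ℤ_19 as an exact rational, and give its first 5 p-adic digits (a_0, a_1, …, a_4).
Σ a^n = 1/(1 − a) = 1/11192;  first 5 digits = (1, 0, 7, 17, 10)

v_19(a) = 2 ≥ 1, so the series converges in ℤ_19 to 1/(1 − a) = 1/(1 − (-11191)) = 1/11192. Expand this rational in ℤ_19: compute digits iteratively via d_i = x_i mod 19, x_{i+1} = (x_i − d_i)/19. The first 5 digits are (1, 0, 7, 17, 10).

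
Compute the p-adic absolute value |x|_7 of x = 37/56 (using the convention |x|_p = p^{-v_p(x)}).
|37/56|_7 = 7

Step 1 — compute v_7(x) by factoring powers of 7 out of the numerator and denominator: v_7(37/56) = -1. Step 2 — apply |x|_p = p^{-v_p(x)} = 7^{1} = 7.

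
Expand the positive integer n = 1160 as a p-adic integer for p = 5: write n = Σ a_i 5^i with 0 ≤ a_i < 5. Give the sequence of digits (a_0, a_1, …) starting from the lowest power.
(a_0, a_1, …) = (0, 2, 1, 4, 1)

Repeated division by 5 gives the digits low-to-high: 1160 = 2·5^1 + 1·5^2 + 4·5^3 + 1·5^4. Digit sequence: (0, 2, 1, 4, 1).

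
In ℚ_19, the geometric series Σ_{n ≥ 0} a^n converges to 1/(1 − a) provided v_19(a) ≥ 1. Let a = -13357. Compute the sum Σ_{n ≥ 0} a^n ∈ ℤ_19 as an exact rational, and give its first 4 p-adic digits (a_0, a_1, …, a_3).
Σ a^n = 1/(1 − a) = 1/13358;  first 4 digits = (1, 0, 1, 17)

v_19(a) = 2 ≥ 1, so the series converges in ℤ_19 to 1/(1 − a) = 1/(1 − (-13357)) = 1/13358. Expand this rational in ℤ_19: compute digits iteratively via d_i = x_i mod 19, x_{i+1} = (x_i − d_i)/19. The first 4 digits are (1, 0, 1, 17).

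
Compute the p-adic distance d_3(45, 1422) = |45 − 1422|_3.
d_3(45, 1422) = 1/81

Step 1 — x − y = 45 − 1422 = -1377. Step 2 — v_3(-1377) = 4 (factor: -1377 = −(3^4 · 17); the sign does not affect v_p). Step 3 — |x − y|_3 = 3^{-4} = 1/81.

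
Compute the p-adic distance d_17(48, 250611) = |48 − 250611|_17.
d_17(48, 250611) = 1/83521

Step 1 — x − y = 48 − 250611 = -250563. Step 2 — v_17(-250563) = 4 (factor: -250563 = −(17^4 · 3); the sign does not affect v_p). Step 3 — |x − y|_17 = 17^{-4} = 1/83521.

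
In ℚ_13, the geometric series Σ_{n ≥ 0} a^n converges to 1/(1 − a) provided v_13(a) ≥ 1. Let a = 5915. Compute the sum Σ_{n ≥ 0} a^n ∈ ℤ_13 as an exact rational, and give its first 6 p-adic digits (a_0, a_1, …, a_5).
Σ a^n = 1/(1 − a) = -1/5914;  first 6 digits = (1, 0, 9, 2, 3, 3)

v_13(a) = 2 ≥ 1, so the series converges in ℤ_13 to 1/(1 − a) = 1/(1 − 5915) = -1/5914. Expand this rational in ℤ_13: compute digits iteratively via d_i = x_i mod 13, x_{i+1} = (x_i − d_i)/13. The first 6 digits are (1, 0, 9, 2, 3, 3).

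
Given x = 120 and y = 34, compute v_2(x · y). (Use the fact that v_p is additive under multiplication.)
v_2(4080) = 4

v_p(x) = 3 (factor: 120 = 2^3 · 15); v_p(y) = 1 (factor: 34 = 2^1 · 17). Additivity: v_p(xy) = v_p(x) + v_p(y) = 3 + 1 = 4. (Direct check: xy = 4080 = 2^4 · (255).)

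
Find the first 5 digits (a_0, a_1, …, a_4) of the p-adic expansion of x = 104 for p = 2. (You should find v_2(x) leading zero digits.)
(a_0, …, a_4) = (0, 0, 0, 1, 0)

v_2(104) = 3, so a_0 = ... = a_2 = 0. Factor out: x = 2^3 · u with u = 13 a unit in ℤ_2. Expand u iteratively via a_{v+i} = u_i mod 2, u_{i+1} = (u_i − a_{v+i})/2:
  u_0 = 13;  a_3 = 1;  u_1 = (u_0 − 1)/2 = 6
  u_1 = 6;  a_4 = 0;  u_2 = (u_1 − 0)/2 = 3
Digits: (0, 0, 0, 1, 0).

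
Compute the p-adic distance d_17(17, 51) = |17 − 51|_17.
d_17(17, 51) = 1/17

Step 1 — x − y = 17 − 51 = -34. Step 2 — v_17(-34) = 1 (factor: -34 = −(17^1 · 2); the sign does not affect v_p). Step 3 — |x − y|_17 = 17^{-1} = 1/17.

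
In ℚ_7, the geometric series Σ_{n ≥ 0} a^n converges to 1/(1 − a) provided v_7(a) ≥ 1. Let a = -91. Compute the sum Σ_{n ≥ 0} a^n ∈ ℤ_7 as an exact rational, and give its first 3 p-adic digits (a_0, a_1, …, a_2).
Σ a^n = 1/(1 − a) = 1/92;  first 3 digits = (1, 1, 6)

v_7(a) = 1 ≥ 1, so the series converges in ℤ_7 to 1/(1 − a) = 1/(1 − (-91)) = 1/92. Expand this rational in ℤ_7: compute digits iteratively via d_i = x_i mod 7, x_{i+1} = (x_i − d_i)/7. The first 3 digits are (1, 1, 6).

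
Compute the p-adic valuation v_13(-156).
v_13(-156) = 1

v_13(n) is the largest exponent k such that 13^k divides n. Factor out: -156 = -13^1 · 12. (Sign doesn't affect v_p.) So v_13(-156) = 1.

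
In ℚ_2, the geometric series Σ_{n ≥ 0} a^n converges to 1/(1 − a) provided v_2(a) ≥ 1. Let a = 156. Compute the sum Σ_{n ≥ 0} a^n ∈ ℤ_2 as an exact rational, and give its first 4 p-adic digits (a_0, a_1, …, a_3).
Σ a^n = 1/(1 − a) = -1/155;  first 4 digits = (1, 0, 1, 1)

v_2(a) = 2 ≥ 1, so the series converges in ℤ_2 to 1/(1 − a) = 1/(1 − 156) = -1/155. Expand this rational in ℤ_2: compute digits iteratively via d_i = x_i mod 2, x_{i+1} = (x_i − d_i)/2. The first 4 digits are (1, 0, 1, 1).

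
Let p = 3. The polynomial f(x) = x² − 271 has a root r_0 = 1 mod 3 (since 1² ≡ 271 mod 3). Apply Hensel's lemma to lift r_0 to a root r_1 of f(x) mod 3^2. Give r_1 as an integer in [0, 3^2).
r_1 = 1 (mod 9)

Hensel's recurrence: r_{i+1} = r_i − f(r_i)·(f′(r_i))^{-1} mod 3^{i+2}, with f′(x) = 2x. Iterate:
  r_0 = 1 (mod 3)
  r_1 = 1 (mod 9)
Final: r_1 = 1, and one checks f(r_1) ≡ 0 mod 3^2.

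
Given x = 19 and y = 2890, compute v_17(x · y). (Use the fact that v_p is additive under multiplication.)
v_17(54910) = 2

v_p(x) = 0 (factor: 19 = 17^0 · 19); v_p(y) = 2 (factor: 2890 = 17^2 · 10). Additivity: v_p(xy) = v_p(x) + v_p(y) = 0 + 2 = 2. (Direct check: xy = 54910 = 17^2 · (190).)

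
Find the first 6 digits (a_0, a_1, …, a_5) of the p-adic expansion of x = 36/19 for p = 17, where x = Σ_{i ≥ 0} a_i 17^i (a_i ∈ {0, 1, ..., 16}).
(a_0, …, a_5) = (1, 9, 12, 10, 11, 2)

v_17(36/19) = 0 (numerator and denominator both coprime to 17), so x ∈ ℤ_17^×. Compute digits iteratively via a_i = x_i mod 17, x_{i+1} = (x_i − a_i)/17, with x_0 = x:
  x_0 = 36/19;  a_0 = 1;  x_1 = (x_0 − 1)/17 = 1/19
  x_1 = 1/19;  a_1 = 9;  x_2 = (x_1 − 9)/17 = -10/19
  x_2 = -10/19;  a_2 = 12;  x_3 = (x_2 − 12)/17 = -14/19
  x_3 = -14/19;  a_3 = 10;  x_4 = (x_3 − 10)/17 = -12/19
  x_4 = -12/19;  a_4 = 11;  x_5 = (x_4 − 11)/17 = -13/19
  x_5 = -13/19;  a_5 = 2;  x_6 = (x_5 − 2)/17 = -3/19
Digits: (1, 9, 12, 10, 11, 2).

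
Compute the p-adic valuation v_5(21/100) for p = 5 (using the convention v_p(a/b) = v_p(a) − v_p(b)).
v_5(21/100) = -2

Factor powers of 5 from the numerator and denominator of the reduced fraction: 21 = 5^0 · 21 and 100 = 5^2 · 4. Apply v_p(a/b) = v_p(a) − v_p(b): v_5(21/100) = 0 − 2 = -2.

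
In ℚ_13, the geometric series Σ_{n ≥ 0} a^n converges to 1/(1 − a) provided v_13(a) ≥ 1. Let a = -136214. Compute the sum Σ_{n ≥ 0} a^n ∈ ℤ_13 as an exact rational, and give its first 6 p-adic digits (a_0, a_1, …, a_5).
Σ a^n = 1/(1 − a) = 1/136215;  first 6 digits = (1, 0, 0, 3, 8, 12)

v_13(a) = 3 ≥ 1, so the series converges in ℤ_13 to 1/(1 − a) = 1/(1 − (-136214)) = 1/136215. Expand this rational in ℤ_13: compute digits iteratively via d_i = x_i mod 13, x_{i+1} = (x_i − d_i)/13. The first 6 digits are (1, 0, 0, 3, 8, 12).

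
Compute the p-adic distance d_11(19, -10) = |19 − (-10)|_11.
d_11(19, -10) = 1

Step 1 — x − y = 19 − (-10) = 29. Step 2 — v_11(29) = 0 (factor: 29 = (11^0 · 29); the sign does not affect v_p). Step 3 — |x − y|_11 = 11^{0} = 1.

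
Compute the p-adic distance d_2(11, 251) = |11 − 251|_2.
d_2(11, 251) = 1/16

Step 1 — x − y = 11 − 251 = -240. Step 2 — v_2(-240) = 4 (factor: -240 = −(2^4 · 15); the sign does not affect v_p). Step 3 — |x − y|_2 = 2^{-4} = 1/16.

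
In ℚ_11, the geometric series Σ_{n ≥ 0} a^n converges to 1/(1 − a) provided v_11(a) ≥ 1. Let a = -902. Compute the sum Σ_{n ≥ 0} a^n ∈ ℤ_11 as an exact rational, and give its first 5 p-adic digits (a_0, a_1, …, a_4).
Σ a^n = 1/(1 − a) = 1/903;  first 5 digits = (1, 6, 6, 1, 1)

v_11(a) = 1 ≥ 1, so the series converges in ℤ_11 to 1/(1 − a) = 1/(1 − (-902)) = 1/903. Expand this rational in ℤ_11: compute digits iteratively via d_i = x_i mod 11, x_{i+1} = (x_i − d_i)/11. The first 5 digits are (1, 6, 6, 1, 1).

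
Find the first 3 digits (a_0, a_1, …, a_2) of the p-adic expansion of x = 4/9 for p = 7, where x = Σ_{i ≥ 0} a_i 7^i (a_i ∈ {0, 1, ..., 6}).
(a_0, …, a_2) = (2, 6, 3)

v_7(4/9) = 0 (numerator and denominator both coprime to 7), so x ∈ ℤ_7^×. Compute digits iteratively via a_i = x_i mod 7, x_{i+1} = (x_i − a_i)/7, with x_0 = x:
  x_0 = 4/9;  a_0 = 2;  x_1 = (x_0 − 2)/7 = -2/9
  x_1 = -2/9;  a_1 = 6;  x_2 = (x_1 − 6)/7 = -8/9
  x_2 = -8/9;  a_2 = 3;  x_3 = (x_2 − 3)/7 = -5/9
Digits: (2, 6, 3).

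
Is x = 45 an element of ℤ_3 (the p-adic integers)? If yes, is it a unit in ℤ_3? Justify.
x ∈ ℤ_3 but not a unit; v_3(x) = 2 > 0

ℤ_3 = {x ∈ ℚ_3 : v_3(x) ≥ 0} and ℤ_3^× = {x ∈ ℤ_3 : v_3(x) = 0}. Here v_3(45) = v_3(num) − v_3(den) = 2; compare against these criteria.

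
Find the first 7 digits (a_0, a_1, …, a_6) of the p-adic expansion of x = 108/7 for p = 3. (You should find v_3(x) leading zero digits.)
(a_0, …, a_6) = (0, 0, 0, 1, 2, 1, 2)

v_3(108/7) = 3, so a_0 = ... = a_2 = 0. Factor out: x = 3^3 · u with u = 4/7 a unit in ℤ_3. Expand u iteratively via a_{v+i} = u_i mod 3, u_{i+1} = (u_i − a_{v+i})/3:
  u_0 = 4/7;  a_3 = 1;  u_1 = (u_0 − 1)/3 = -1/7
  u_1 = -1/7;  a_4 = 2;  u_2 = (u_1 − 2)/3 = -5/7
  u_2 = -5/7;  a_5 = 1;  u_3 = (u_2 − 1)/3 = -4/7
  u_3 = -4/7;  a_6 = 2;  u_4 = (u_3 − 2)/3 = -6/7
Digits: (0, 0, 0, 1, 2, 1, 2).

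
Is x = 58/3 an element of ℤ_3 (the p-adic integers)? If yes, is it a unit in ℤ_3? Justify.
x ∉ ℤ_3 (v_3(x) = -1 < 0)

ℤ_3 = {x ∈ ℚ_3 : v_3(x) ≥ 0} and ℤ_3^× = {x ∈ ℤ_3 : v_3(x) = 0}. Here v_3(58/3) = v_3(num) − v_3(den) = -1; compare against these criteria.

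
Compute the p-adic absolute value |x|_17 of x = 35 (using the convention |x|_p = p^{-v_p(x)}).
|35|_17 = 1

Step 1 — compute v_17(x) by factoring powers of 17 out of the numerator and denominator: v_17(35) = 0. Step 2 — apply |x|_p = p^{-v_p(x)} = 17^{0} = 1.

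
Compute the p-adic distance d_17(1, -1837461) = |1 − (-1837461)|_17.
d_17(1, -1837461) = 1/83521

Step 1 — x − y = 1 − (-1837461) = 1837462. Step 2 — v_17(1837462) = 4 (factor: 1837462 = (17^4 · 22); the sign does not affect v_p). Step 3 — |x − y|_17 = 17^{-4} = 1/83521.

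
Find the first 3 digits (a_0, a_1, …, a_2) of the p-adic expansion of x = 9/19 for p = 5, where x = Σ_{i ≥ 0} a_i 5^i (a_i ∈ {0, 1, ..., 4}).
(a_0, …, a_2) = (1, 2, 3)

v_5(9/19) = 0 (numerator and denominator both coprime to 5), so x ∈ ℤ_5^×. Compute digits iteratively via a_i = x_i mod 5, x_{i+1} = (x_i − a_i)/5, with x_0 = x:
  x_0 = 9/19;  a_0 = 1;  x_1 = (x_0 − 1)/5 = -2/19
  x_1 = -2/19;  a_1 = 2;  x_2 = (x_1 − 2)/5 = -8/19
  x_2 = -8/19;  a_2 = 3;  x_3 = (x_2 − 3)/5 = -13/19
Digits: (1, 2, 3).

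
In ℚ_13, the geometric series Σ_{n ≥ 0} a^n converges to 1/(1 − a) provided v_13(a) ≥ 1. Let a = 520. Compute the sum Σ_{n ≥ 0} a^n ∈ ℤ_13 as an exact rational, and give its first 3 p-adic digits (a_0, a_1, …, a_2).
Σ a^n = 1/(1 − a) = -1/519;  first 3 digits = (1, 1, 4)

v_13(a) = 1 ≥ 1, so the series converges in ℤ_13 to 1/(1 − a) = 1/(1 − 520) = -1/519. Expand this rational in ℤ_13: compute digits iteratively via d_i = x_i mod 13, x_{i+1} = (x_i − d_i)/13. The first 3 digits are (1, 1, 4).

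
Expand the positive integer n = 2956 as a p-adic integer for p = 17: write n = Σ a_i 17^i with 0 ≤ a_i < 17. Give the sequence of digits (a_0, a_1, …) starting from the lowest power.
(a_0, a_1, …) = (15, 3, 10)

Repeated division by 17 gives the digits low-to-high: 2956 = 15 + 3·17^1 + 10·17^2. Digit sequence: (15, 3, 10).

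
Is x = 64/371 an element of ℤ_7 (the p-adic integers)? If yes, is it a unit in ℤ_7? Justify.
x ∉ ℤ_7 (v_7(x) = -1 < 0)

ℤ_7 = {x ∈ ℚ_7 : v_7(x) ≥ 0} and ℤ_7^× = {x ∈ ℤ_7 : v_7(x) = 0}. Here v_7(64/371) = v_7(num) − v_7(den) = -1; compare against these criteria.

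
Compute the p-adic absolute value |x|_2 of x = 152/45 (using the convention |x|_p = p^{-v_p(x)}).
|152/45|_2 = 1/8

Step 1 — compute v_2(x) by factoring powers of 2 out of the numerator and denominator: v_2(152/45) = 3. Step 2 — apply |x|_p = p^{-v_p(x)} = 2^{-3} = 1/8.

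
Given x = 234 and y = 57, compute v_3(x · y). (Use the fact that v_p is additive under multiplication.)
v_3(13338) = 3

v_p(x) = 2 (factor: 234 = 3^2 · 26); v_p(y) = 1 (factor: 57 = 3^1 · 19). Additivity: v_p(xy) = v_p(x) + v_p(y) = 2 + 1 = 3. (Direct check: xy = 13338 = 3^3 · (494).)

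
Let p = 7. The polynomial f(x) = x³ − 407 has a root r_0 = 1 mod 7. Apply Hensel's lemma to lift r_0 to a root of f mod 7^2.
r_1 = 22 (mod 49)

Hensel: r_{i+1} = r_i − f(r_i)/f′(r_i) mod 7^{i+2}, where f′(x) = 3x². Iterate:
  r_0 = 1 (mod 7)
  r_1 = 22 (mod 49)
Final: r = 22 with f(r) ≡ 0 mod 7^2.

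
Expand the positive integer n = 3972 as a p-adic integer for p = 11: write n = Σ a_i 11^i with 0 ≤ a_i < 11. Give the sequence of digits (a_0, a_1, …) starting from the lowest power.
(a_0, a_1, …) = (1, 9, 10, 2)

Repeated division by 11 gives the digits low-to-high: 3972 = 1 + 9·11^1 + 10·11^2 + 2·11^3. Digit sequence: (1, 9, 10, 2).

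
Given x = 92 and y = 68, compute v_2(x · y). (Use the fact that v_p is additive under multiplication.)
v_2(6256) = 4

v_p(x) = 2 (factor: 92 = 2^2 · 23); v_p(y) = 2 (factor: 68 = 2^2 · 17). Additivity: v_p(xy) = v_p(x) + v_p(y) = 2 + 2 = 4. (Direct check: xy = 6256 = 2^4 · (391).)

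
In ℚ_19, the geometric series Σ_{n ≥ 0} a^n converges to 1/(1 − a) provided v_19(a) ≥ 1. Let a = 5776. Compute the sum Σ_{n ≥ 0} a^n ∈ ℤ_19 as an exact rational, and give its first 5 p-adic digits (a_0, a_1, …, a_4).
Σ a^n = 1/(1 − a) = -1/5775;  first 5 digits = (1, 0, 16, 0, 9)

v_19(a) = 2 ≥ 1, so the series converges in ℤ_19 to 1/(1 − a) = 1/(1 − 5776) = -1/5775. Expand this rational in ℤ_19: compute digits iteratively via d_i = x_i mod 19, x_{i+1} = (x_i − d_i)/19. The first 5 digits are (1, 0, 16, 0, 9).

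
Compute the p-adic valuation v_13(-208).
v_13(-208) = 1

v_13(n) is the largest exponent k such that 13^k divides n. Factor out: -208 = -13^1 · 16. (Sign doesn't affect v_p.) So v_13(-208) = 1.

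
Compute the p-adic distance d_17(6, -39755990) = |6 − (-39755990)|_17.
d_17(6, -39755990) = 1/1419857

Step 1 — x − y = 6 − (-39755990) = 39755996. Step 2 — v_17(39755996) = 5 (factor: 39755996 = (17^5 · 28); the sign does not affect v_p). Step 3 — |x − y|_17 = 17^{-5} = 1/1419857.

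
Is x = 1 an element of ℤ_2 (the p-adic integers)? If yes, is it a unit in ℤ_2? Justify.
x ∈ ℤ_2^× (unit); v_2(x) = 0

ℤ_2 = {x ∈ ℚ_2 : v_2(x) ≥ 0} and ℤ_2^× = {x ∈ ℤ_2 : v_2(x) = 0}. Here v_2(1) = v_2(num) − v_2(den) = 0; compare against these criteria.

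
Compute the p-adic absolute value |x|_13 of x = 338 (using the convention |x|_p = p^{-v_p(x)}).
|338|_13 = 1/169

Step 1 — compute v_13(x) by factoring powers of 13 out of the numerator and denominator: v_13(338) = 2. Step 2 — apply |x|_p = p^{-v_p(x)} = 13^{-2} = 1/169.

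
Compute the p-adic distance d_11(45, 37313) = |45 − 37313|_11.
d_11(45, 37313) = 1/1331

Step 1 — x − y = 45 − 37313 = -37268. Step 2 — v_11(-37268) = 3 (factor: -37268 = −(11^3 · 28); the sign does not affect v_p). Step 3 — |x − y|_11 = 11^{-3} = 1/1331.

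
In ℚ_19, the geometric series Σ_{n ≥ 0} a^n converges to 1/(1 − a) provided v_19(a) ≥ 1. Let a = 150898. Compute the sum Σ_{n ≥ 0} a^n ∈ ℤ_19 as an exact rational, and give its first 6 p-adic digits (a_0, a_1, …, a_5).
Σ a^n = 1/(1 − a) = -1/150897;  first 6 digits = (1, 0, 0, 3, 1, 0)

v_19(a) = 3 ≥ 1, so the series converges in ℤ_19 to 1/(1 − a) = 1/(1 − 150898) = -1/150897. Expand this rational in ℤ_19: compute digits iteratively via d_i = x_i mod 19, x_{i+1} = (x_i − d_i)/19. The first 6 digits are (1, 0, 0, 3, 1, 0).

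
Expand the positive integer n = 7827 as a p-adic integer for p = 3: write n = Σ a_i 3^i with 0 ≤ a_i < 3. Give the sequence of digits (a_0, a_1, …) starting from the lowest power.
(a_0, a_1, …) = (0, 2, 2, 1, 0, 2, 1, 0, 1)

Repeated division by 3 gives the digits low-to-high: 7827 = 2·3^1 + 2·3^2 + 1·3^3 + 2·3^5 + 1·3^6 + 1·3^8. Digit sequence: (0, 2, 2, 1, 0, 2, 1, 0, 1).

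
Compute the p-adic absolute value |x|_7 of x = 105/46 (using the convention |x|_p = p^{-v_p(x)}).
|105/46|_7 = 1/7

Step 1 — compute v_7(x) by factoring powers of 7 out of the numerator and denominator: v_7(105/46) = 1. Step 2 — apply |x|_p = p^{-v_p(x)} = 7^{-1} = 1/7.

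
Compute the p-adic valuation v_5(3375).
v_5(3375) = 3

v_5(n) is the largest exponent k such that 5^k divides n. Factor out: 3375 = 5^3 · 27. (Sign doesn't affect v_p.) So v_5(3375) = 3.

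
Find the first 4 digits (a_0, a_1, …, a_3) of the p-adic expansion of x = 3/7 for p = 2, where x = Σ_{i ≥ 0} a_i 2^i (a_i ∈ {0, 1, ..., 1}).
(a_0, …, a_3) = (1, 0, 1, 0)

v_2(3/7) = 0 (numerator and denominator both coprime to 2), so x ∈ ℤ_2^×. Compute digits iteratively via a_i = x_i mod 2, x_{i+1} = (x_i − a_i)/2, with x_0 = x:
  x_0 = 3/7;  a_0 = 1;  x_1 = (x_0 − 1)/2 = -2/7
  x_1 = -2/7;  a_1 = 0;  x_2 = (x_1 − 0)/2 = -1/7
  x_2 = -1/7;  a_2 = 1;  x_3 = (x_2 − 1)/2 = -4/7
  x_3 = -4/7;  a_3 = 0;  x_4 = (x_3 − 0)/2 = -2/7
Digits: (1, 0, 1, 0).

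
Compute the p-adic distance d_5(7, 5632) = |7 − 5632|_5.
d_5(7, 5632) = 1/625

Step 1 — x − y = 7 − 5632 = -5625. Step 2 — v_5(-5625) = 4 (factor: -5625 = −(5^4 · 9); the sign does not affect v_p). Step 3 — |x − y|_5 = 5^{-4} = 1/625.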